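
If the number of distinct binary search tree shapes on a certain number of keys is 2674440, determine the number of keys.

14

Binary search tree shapes on n keys are counted by C_n; 2674440 = C_14.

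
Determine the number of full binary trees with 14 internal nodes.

Full binary trees with n internal nodes are counted by C_n; here n = 14.
C_14 = 2674440.

2674440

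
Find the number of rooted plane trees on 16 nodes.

9694845

A rooted plane tree on 16 nodes has 15 edges, and such trees are counted by C_15.
C_15 = C(30,15)/16 = 155117520/16 = 9694845.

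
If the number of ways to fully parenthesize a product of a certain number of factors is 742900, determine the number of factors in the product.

14

Parenthesizations of m factors are counted by C_{m−1}, and C_13 = 742900.
So the index is 13, and the number of factors is 13 + 1 = 14.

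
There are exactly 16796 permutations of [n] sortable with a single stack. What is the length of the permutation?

10

Stack-sortable permutations of [n] are counted by C_n; 16796 = C_10.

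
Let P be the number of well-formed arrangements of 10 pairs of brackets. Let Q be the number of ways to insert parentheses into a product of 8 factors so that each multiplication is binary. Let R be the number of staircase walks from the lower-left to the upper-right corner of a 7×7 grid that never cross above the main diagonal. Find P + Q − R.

16796

A balanced arrangement of 10 bracket pairs is a Dyck word of semilength 10, so the count is C_10. So P = C_10 = 16796.
Ways to associate a product of 8 factors correspond to binary trees on 8 leaves, so the count is C_7. So Q = C_7 = 429.
Sub-diagonal monotone paths from (0,0) to (7,7) biject with Dyck paths of semilength 7, giving C_7. So R = C_7 = 429.
P + Q − R = 16796 + 429 − 429 = 16796.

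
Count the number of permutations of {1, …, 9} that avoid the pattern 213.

4862

For any fixed pattern of length 3, the pattern-avoiding permutations of [9] number C_9.
C_9 = C(18,9)/10 = 48620/10 = 4862.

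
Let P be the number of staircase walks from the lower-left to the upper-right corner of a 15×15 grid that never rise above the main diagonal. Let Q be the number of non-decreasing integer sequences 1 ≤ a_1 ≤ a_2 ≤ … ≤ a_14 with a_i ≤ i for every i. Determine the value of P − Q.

Sub-diagonal monotone paths from (0,0) to (15,15) biject with Dyck paths of semilength 15, giving C_15. So P = C_15 = 9694845.
Such sub-staircase sequences of length n are counted by C_n; here n = 14. So Q = C_14 = 2674440.
P − Q = 9694845 − 2674440 = 7020405.

7020405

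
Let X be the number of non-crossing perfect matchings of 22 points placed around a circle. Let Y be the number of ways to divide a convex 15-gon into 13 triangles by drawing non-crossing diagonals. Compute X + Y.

Pairing 22 circle points by 11 non-crossing chords gives C_11 matchings. So X = C_11 = 58786.
A convex 15-gon is triangulated into 13 triangles, and the number of such triangulations is the Catalan number C_{15−2} = C_13. So Y = C_13 = 742900.
X + Y = 58786 + 742900 = 801686.

801686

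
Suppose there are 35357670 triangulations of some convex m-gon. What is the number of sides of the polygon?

Triangulations of a convex m-gon are counted by C_{m−2}. The Catalan number equal to 35357670 is C_16.
So m − 2 = 16, giving m = 18 sides.

18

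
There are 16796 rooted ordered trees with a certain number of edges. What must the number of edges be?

Rooted ordered trees with n edges are counted by C_n. Since C_10 = 16796, the index is 10.

10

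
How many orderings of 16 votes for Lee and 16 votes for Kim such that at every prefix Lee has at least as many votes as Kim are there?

35357670

Ballot sequences with n votes each where one side never trails are Dyck words, counted by C_n; here n = 16.
C_16 = C_15 · 2(2·15+1)/(15+2) = 9694845 · 62/17 = 35357670.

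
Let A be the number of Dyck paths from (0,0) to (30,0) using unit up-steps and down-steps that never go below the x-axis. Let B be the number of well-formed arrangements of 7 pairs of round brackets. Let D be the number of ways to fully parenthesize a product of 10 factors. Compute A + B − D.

Paths of 15 up- and 15 down-steps that never dip below the axis are Dyck paths; their count is C_15. So A = C_15 = 9694845.
With 7 pairs the number of balanced bracket strings is the Catalan number C_7. So B = C_7 = 429.
Parenthesizations of m factors correspond to full binary trees with m leaves, counted by C_{m−1}; m = 10 gives C_9. So D = C_9 = 4862.
A + B − D = 9694845 + 429 − 4862 = 9690412.

9690412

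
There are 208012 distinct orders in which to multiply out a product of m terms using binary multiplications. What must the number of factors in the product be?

13

Parenthesizations of m factors are counted by C_{m−1}. Since C_12 = 208012, the index is 12.
So the index is 12, and the number of factors is 12 + 1 = 13.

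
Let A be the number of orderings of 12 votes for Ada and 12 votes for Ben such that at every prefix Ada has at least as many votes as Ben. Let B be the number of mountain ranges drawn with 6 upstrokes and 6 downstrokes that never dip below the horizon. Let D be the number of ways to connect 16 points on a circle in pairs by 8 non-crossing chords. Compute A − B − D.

Reading a vote for the leader as '(' and for the other as ')' turns such a sequence into a balanced string of 12 pairs, so the count is C_12. So A = C_12 = 208012.
Paths of 6 up- and 6 down-steps that never dip below the axis are Dyck paths; their count is C_6. So B = C_6 = 132.
Non-crossing perfect matchings of 2n points on a circle are counted by C_n; with 16 points, n = 8. So D = C_8 = 1430.
A − B − D = 208012 − 132 − 1430 = 206450.

206450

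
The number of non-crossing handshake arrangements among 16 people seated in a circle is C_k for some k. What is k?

With 16 = 2·8 people, non-crossing handshake pairings are non-crossing perfect matchings on a circle, counted by C_8.

8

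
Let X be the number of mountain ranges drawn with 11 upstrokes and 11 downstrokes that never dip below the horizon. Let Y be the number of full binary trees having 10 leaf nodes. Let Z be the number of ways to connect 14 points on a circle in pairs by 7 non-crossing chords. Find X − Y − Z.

53495

A Dyck path with 11 up-steps and 11 down-steps has semilength 11, so there are C_11 of them. So X = C_11 = 58786.
Full binary trees with 10 leaves have 10−1 = 9 internal nodes, so there are C_9 of them. So Y = C_9 = 4862.
Pairing 14 circle points by 7 non-crossing chords gives C_7 matchings. So Z = C_7 = 429.
X − Y − Z = 58786 − 4862 − 429 = 53495.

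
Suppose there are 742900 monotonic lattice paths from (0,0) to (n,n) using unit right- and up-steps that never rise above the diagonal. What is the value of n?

Such diagonal-avoiding paths in an n×n grid are counted by C_n. The Catalan number equal to 742900 is C_13.

13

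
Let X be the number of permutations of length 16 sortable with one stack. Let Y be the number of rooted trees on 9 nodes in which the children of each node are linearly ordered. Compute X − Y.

By Knuth's characterisation, the stack-sortable permutations of length 16 are the 231-avoiders, numbering C_16. So X = C_16 = 35357670.
Rooted ordered (plane) trees on m nodes have m−1 edges and are counted by C_{m−1}; m = 9 gives C_8. So Y = C_8 = 1430.
X − Y = 35357670 − 1430 = 35356240.

35356240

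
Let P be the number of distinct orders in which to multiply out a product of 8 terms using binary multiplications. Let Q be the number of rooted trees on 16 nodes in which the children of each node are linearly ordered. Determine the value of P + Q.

9695274

Ways to associate a product of 8 factors correspond to binary trees on 8 leaves, so the count is C_7. So P = C_7 = 429.
Rooted ordered (plane) trees on m nodes have m−1 edges and are counted by C_{m−1}; m = 16 gives C_15. So Q = C_15 = 9694845.
P + Q = 429 + 9694845 = 9695274.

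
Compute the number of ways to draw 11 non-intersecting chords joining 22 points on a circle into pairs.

58786

Non-crossing perfect matchings of 2n points on a circle are counted by C_n; with 22 points, n = 11.
C_11 = 58786.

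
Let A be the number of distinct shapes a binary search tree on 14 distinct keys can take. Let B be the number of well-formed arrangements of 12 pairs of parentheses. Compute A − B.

2466428

Rooted binary trees with 14 nodes (each child slot possibly empty) number C_14. So A = C_14 = 2674440.
Balanced strings of n pairs of brackets are counted by C_n; here n = 12. So B = C_12 = 208012.
A − B = 2674440 − 208012 = 2466428.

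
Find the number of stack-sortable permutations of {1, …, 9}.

By Knuth's characterisation, the stack-sortable permutations of length 9 are the 231-avoiders, numbering C_9.
C_9 = C(18,9)/10 = 48620/10 = 4862.

4862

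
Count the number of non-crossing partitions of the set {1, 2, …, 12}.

The non-crossing partitions of [12] form a lattice of size C_12.
C_12 = C(24,12)/13 = 2704156/13 = 208012.

208012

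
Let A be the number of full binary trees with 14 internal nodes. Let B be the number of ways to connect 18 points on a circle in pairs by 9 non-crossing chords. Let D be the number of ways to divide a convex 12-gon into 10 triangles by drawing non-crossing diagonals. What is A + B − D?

2662506

The number of full binary trees on 14 internal nodes is the Catalan number C_14. So A = C_14 = 2674440.
Pairing 18 circle points by 9 non-crossing chords gives C_9 matchings. So B = C_9 = 4862.
The number of triangulations of a 12-gon is the Catalan number C_10 (index = sides − 2). So D = C_10 = 16796.
A + B − D = 2674440 + 4862 − 16796 = 2662506.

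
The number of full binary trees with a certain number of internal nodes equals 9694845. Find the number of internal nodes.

15

Full binary trees with n internal nodes are counted by C_n, and C_15 = 9694845.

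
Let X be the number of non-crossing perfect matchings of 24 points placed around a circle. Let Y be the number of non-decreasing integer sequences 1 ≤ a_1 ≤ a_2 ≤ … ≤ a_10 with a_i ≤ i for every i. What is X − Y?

Pairing 24 circle points by 12 non-crossing chords gives C_12 matchings. So X = C_12 = 208012.
Such sub-staircase sequences of length n are counted by C_n; here n = 10. So Y = C_10 = 16796.
X − Y = 208012 − 16796 = 191216.

191216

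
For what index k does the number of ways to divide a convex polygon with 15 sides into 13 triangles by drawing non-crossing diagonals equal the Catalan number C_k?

A convex 15-gon is triangulated into 13 triangles, and the number of such triangulations is the Catalan number C_{15−2} = C_13.

13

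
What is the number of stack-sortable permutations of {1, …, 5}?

Stack-sortable permutations are exactly the 231-avoiding ones, counted by C_n; here n = 5.
C_5 = C(10,5)/6 = 252/6 = 42.

42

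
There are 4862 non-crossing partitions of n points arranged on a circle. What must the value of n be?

9

Non-crossing partitions of [n] are counted by C_n, and C_9 = 4862.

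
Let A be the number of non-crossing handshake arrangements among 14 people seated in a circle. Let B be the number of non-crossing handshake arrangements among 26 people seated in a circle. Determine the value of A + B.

743329

Non-crossing handshake pairings of 2n people are counted by C_n; 14 people gives n = 7. So A = C_7 = 429.
Non-crossing handshake pairings of 2n people are counted by C_n; 26 people gives n = 13. So B = C_13 = 742900.
A + B = 429 + 742900 = 743329.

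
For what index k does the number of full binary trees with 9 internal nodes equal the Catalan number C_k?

Full binary trees with n internal nodes are counted by C_n; here n = 9.

9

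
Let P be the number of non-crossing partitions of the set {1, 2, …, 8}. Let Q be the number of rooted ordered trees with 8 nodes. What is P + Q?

1859

Non-crossing partitions of an n-element set are counted by C_n; here n = 8. So P = C_8 = 1430.
Rooted ordered (plane) trees on m nodes have m−1 edges and are counted by C_{m−1}; m = 8 gives C_7. So Q = C_7 = 429.
P + Q = 1430 + 429 = 1859.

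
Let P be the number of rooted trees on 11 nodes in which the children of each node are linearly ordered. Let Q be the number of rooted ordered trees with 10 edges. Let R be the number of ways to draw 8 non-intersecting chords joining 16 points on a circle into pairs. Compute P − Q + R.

1430

Rooted ordered (plane) trees on m nodes have m−1 edges and are counted by C_{m−1}; m = 11 gives C_10. So P = C_10 = 16796.
A rooted plane tree with 10 edges has 11 nodes, and the count is C_10. So Q = C_10 = 16796.
Pairing 16 circle points by 8 non-crossing chords gives C_8 matchings. So R = C_8 = 1430.
P − Q + R = 16796 − 16796 + 1430 = 1430.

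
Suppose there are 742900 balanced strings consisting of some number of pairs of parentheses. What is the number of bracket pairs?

Balanced strings of n bracket-pairs are counted by C_n; 742900 = C_13.

13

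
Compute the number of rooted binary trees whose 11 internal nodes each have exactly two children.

Full binary trees with n internal nodes are counted by C_n; here n = 11.
C_11 = C_10 · 2(2·10+1)/(10+2) = 16796 · 42/12 = 58786.

58786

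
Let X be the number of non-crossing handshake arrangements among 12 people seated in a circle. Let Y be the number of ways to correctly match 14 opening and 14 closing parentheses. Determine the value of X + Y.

Non-crossing handshake pairings of 2n people are counted by C_n; 12 people gives n = 6. So X = C_6 = 132.
With 14 pairs the number of balanced bracket strings is the Catalan number C_14. So Y = C_14 = 2674440.
X + Y = 132 + 2674440 = 2674572.

2674572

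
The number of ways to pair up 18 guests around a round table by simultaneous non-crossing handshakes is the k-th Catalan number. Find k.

Non-crossing handshake pairings of 2n people are counted by C_n; 18 people gives n = 9.

9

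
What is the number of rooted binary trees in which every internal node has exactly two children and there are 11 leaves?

16796

A full binary tree with L leaves has L−1 internal nodes and is counted by C_{L−1}; L = 11 gives C_10.
C_10 = C(20,10)/11 = 184756/11 = 16796.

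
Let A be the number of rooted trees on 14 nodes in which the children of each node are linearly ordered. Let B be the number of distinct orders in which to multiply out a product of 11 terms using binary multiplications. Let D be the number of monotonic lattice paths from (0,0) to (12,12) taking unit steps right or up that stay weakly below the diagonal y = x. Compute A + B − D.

551684

A rooted plane tree on 14 nodes has 13 edges, and such trees are counted by C_13. So A = C_13 = 742900.
Bracketing 11 factors into binary products is counted by C_{11−1} = C_10. So B = C_10 = 16796.
Sub-diagonal monotone paths from (0,0) to (12,12) biject with Dyck paths of semilength 12, giving C_12. So D = C_12 = 208012.
A + B − D = 742900 + 16796 − 208012 = 551684.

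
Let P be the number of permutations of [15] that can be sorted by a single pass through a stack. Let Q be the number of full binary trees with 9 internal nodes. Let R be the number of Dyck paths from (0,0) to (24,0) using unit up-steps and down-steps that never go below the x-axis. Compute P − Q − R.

9481971

Stack-sortable permutations are exactly the 231-avoiding ones, counted by C_n; here n = 15. So P = C_15 = 9694845.
Full binary trees with n internal nodes are counted by C_n; here n = 9. So Q = C_9 = 4862.
A Dyck path with 12 up-steps and 12 down-steps has semilength 12, so there are C_12 of them. So R = C_12 = 208012.
P − Q − R = 9694845 − 4862 − 208012 = 9481971.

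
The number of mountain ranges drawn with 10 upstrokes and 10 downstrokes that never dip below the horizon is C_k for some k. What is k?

Dyck paths of semilength n (length 2n) are counted by C_n; here n = 10.

10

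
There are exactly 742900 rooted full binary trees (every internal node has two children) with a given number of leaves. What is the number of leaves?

Full binary trees with L leaves are counted by C_{L−1}. The Catalan number equal to 742900 is C_13.
So the index is 13, and the number of leaves is 13 + 1 = 14.

14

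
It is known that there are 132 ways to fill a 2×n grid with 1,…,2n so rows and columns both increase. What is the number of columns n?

Standard Young tableaux of shape 2×n are counted by C_n; 132 = C_6.

6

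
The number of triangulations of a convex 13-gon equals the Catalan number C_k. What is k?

The number of triangulations of a 13-gon is the Catalan number C_11 (index = sides − 2).

11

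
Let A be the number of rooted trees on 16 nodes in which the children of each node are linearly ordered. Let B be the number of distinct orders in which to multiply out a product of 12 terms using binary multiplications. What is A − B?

9636059

A rooted plane tree on 16 nodes has 15 edges, and such trees are counted by C_15. So A = C_15 = 9694845.
Bracketing 12 factors into binary products is counted by C_{12−1} = C_11. So B = C_11 = 58786.
A − B = 9694845 − 58786 = 9636059.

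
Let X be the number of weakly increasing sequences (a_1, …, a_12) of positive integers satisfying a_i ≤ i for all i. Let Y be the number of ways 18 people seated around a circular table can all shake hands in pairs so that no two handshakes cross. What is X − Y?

Weakly increasing sequences with a_i ≤ i biject with Dyck paths of semilength 12, so there are C_12. So X = C_12 = 208012.
Non-crossing handshake pairings of 2n people are counted by C_n; 18 people gives n = 9. So Y = C_9 = 4862.
X − Y = 208012 − 4862 = 203150.

203150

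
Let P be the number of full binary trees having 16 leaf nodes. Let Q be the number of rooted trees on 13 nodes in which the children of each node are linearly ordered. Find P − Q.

Full binary trees with 16 leaves have 16−1 = 15 internal nodes, so there are C_15 of them. So P = C_15 = 9694845.
Rooted ordered (plane) trees on m nodes have m−1 edges and are counted by C_{m−1}; m = 13 gives C_12. So Q = C_12 = 208012.
P − Q = 9694845 − 208012 = 9486833.

9486833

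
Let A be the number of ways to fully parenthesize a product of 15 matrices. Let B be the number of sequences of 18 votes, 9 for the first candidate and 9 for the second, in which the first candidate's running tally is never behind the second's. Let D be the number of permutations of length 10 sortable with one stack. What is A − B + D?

Bracketing 15 factors into binary products is counted by C_{15−1} = C_14. So A = C_14 = 2674440.
Ballot sequences with n votes each where one side never trails are Dyck words, counted by C_n; here n = 9. So B = C_9 = 4862.
Stack-sortable permutations are exactly the 231-avoiding ones, counted by C_n; here n = 10. So D = C_10 = 16796.
A − B + D = 2674440 − 4862 + 16796 = 2686374.

2686374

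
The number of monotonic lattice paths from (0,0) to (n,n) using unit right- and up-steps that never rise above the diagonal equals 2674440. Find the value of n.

14

Such diagonal-avoiding paths in an n×n grid are counted by C_n, and C_14 = 2674440.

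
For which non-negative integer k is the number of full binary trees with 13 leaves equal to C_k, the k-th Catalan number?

12

A full binary tree with L leaves has L−1 internal nodes and is counted by C_{L−1}; L = 13 gives C_12.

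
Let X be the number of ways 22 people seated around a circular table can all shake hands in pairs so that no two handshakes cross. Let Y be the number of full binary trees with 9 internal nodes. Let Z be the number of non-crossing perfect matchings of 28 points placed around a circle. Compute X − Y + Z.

2728364

With 22 = 2·11 people, non-crossing handshake pairings are non-crossing perfect matchings on a circle, counted by C_11. So X = C_11 = 58786.
Full binary trees with n internal nodes are counted by C_n; here n = 9. So Y = C_9 = 4862.
Pairing 28 circle points by 14 non-crossing chords gives C_14 matchings. So Z = C_14 = 2674440.
X − Y + Z = 58786 − 4862 + 2674440 = 2728364.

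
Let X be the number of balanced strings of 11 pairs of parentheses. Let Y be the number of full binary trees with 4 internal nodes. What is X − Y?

A balanced arrangement of 11 bracket pairs is a Dyck word of semilength 11, so the count is C_11. So X = C_11 = 58786.
Full binary trees with n internal nodes are counted by C_n; here n = 4. So Y = C_4 = 14.
X − Y = 58786 − 14 = 58772.

58772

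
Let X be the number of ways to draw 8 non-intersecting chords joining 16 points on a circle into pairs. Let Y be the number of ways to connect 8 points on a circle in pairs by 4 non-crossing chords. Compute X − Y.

1416

Non-crossing perfect matchings of 2n points on a circle are counted by C_n; with 16 points, n = 8. So X = C_8 = 1430.
Non-crossing perfect matchings of 2n points on a circle are counted by C_n; with 8 points, n = 4. So Y = C_4 = 14.
X − Y = 1430 − 14 = 1416.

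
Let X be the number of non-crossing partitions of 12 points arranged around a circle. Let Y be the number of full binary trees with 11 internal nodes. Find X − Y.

Non-crossing partitions of an n-element set are counted by C_n; here n = 12. So X = C_12 = 208012.
Full binary trees with n internal nodes are counted by C_n; here n = 11. So Y = C_11 = 58786.
X − Y = 208012 − 58786 = 149226.

149226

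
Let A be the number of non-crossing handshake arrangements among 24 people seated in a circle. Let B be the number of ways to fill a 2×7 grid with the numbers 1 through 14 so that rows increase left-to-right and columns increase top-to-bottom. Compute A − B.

With 24 = 2·12 people, non-crossing handshake pairings are non-crossing perfect matchings on a circle, counted by C_12. So A = C_12 = 208012.
Standard Young tableaux of shape 2×n are counted by C_n; here n = 7. So B = C_7 = 429.
A − B = 208012 − 429 = 207583.

207583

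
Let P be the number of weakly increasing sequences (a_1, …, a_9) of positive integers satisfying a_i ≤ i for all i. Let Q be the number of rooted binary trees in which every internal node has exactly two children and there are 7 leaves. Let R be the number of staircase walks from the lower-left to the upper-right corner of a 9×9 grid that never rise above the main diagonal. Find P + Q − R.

132

Such sub-staircase sequences of length n are counted by C_n; here n = 9. So P = C_9 = 4862.
Full binary trees with 7 leaves have 7−1 = 6 internal nodes, so there are C_6 of them. So Q = C_6 = 132.
Sub-diagonal monotone paths from (0,0) to (9,9) biject with Dyck paths of semilength 9, giving C_9. So R = C_9 = 4862.
P + Q − R = 4862 + 132 − 4862 = 132.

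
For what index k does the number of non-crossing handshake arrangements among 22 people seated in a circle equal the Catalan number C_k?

With 22 = 2·11 people, non-crossing handshake pairings are non-crossing perfect matchings on a circle, counted by C_11.

11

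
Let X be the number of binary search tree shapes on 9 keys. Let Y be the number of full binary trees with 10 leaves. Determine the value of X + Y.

9724

Binary trees (left/right distinguished) on n nodes are counted by C_n; here n = 9. So X = C_9 = 4862.
Full binary trees with 10 leaves have 10−1 = 9 internal nodes, so there are C_9 of them. So Y = C_9 = 4862.
X + Y = 4862 + 4862 = 9724.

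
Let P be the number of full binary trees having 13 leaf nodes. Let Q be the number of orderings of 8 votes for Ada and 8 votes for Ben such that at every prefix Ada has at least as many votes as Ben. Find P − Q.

Full binary trees with 13 leaves have 13−1 = 12 internal nodes, so there are C_12 of them. So P = C_12 = 208012.
Ballot sequences with n votes each where one side never trails are Dyck words, counted by C_n; here n = 8. So Q = C_8 = 1430.
P − Q = 208012 − 1430 = 206582.

206582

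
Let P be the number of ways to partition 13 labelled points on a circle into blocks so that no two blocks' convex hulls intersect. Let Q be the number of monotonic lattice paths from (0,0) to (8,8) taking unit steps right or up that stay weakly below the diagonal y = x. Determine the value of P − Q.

The non-crossing partitions of [13] form a lattice of size C_13. So P = C_13 = 742900.
Monotone paths in an n×n grid that stay weakly below the diagonal are counted by C_n; here n = 8. So Q = C_8 = 1430.
P − Q = 742900 − 1430 = 741470.

741470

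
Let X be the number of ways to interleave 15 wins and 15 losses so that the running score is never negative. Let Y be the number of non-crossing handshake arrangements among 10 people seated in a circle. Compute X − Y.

Reading a vote for the leader as '(' and for the other as ')' turns such a sequence into a balanced string of 15 pairs, so the count is C_15. So X = C_15 = 9694845.
With 10 = 2·5 people, non-crossing handshake pairings are non-crossing perfect matchings on a circle, counted by C_5. So Y = C_5 = 42.
X − Y = 9694845 − 42 = 9694803.

9694803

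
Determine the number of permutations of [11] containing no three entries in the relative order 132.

58786

Permutations of [n] avoiding any single length-3 pattern are counted by C_n; here n = 11.
C_11 = 58786.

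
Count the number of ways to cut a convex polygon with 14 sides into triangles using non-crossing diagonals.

208012

A convex 14-gon is triangulated into 12 triangles, and the number of such triangulations is the Catalan number C_{14−2} = C_12.
C_12 = C_11 · 2(2·11+1)/(11+2) = 58786 · 46/13 = 208012.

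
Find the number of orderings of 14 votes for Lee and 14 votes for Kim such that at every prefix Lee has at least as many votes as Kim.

Ballot sequences with n votes each where one side never trails are Dyck words, counted by C_n; here n = 14.
C_14 = C_13 · 2(2·13+1)/(13+2) = 742900 · 54/15 = 2674440.

2674440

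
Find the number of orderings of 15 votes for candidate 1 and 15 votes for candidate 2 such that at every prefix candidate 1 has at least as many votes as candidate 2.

Reading a vote for the leader as '(' and for the other as ')' turns such a sequence into a balanced string of 15 pairs, so the count is C_15.
C_15 = 9694845.

9694845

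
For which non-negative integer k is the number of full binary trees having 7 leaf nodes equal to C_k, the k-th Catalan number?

6

Full binary trees with 7 leaves have 7−1 = 6 internal nodes, so there are C_6 of them.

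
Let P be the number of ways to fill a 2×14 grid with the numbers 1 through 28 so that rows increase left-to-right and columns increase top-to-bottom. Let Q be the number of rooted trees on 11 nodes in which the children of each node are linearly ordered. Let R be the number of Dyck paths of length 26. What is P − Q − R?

1914744

By the hook-length formula (or a Dyck-path bijection), SYT of shape 2×14 number C_14. So P = C_14 = 2674440.
Rooted ordered (plane) trees on m nodes have m−1 edges and are counted by C_{m−1}; m = 11 gives C_10. So Q = C_10 = 16796.
Paths of 13 up- and 13 down-steps that never dip below the axis are Dyck paths; their count is C_13. So R = C_13 = 742900.
P − Q − R = 2674440 − 16796 − 742900 = 1914744.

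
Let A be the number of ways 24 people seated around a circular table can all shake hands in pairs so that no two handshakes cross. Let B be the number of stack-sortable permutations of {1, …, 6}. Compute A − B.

207880

With 24 = 2·12 people, non-crossing handshake pairings are non-crossing perfect matchings on a circle, counted by C_12. So A = C_12 = 208012.
By Knuth's characterisation, the stack-sortable permutations of length 6 are the 231-avoiders, numbering C_6. So B = C_6 = 132.
A − B = 208012 − 132 = 207880.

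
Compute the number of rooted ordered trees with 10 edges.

16796

Rooted ordered trees with n edges are counted by C_n; here n = 10.
C_10 = C_9 · 2(2·9+1)/(9+2) = 4862 · 38/11 = 16796.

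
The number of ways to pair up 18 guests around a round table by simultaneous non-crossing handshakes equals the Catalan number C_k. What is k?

9

With 18 = 2·9 people, non-crossing handshake pairings are non-crossing perfect matchings on a circle, counted by C_9.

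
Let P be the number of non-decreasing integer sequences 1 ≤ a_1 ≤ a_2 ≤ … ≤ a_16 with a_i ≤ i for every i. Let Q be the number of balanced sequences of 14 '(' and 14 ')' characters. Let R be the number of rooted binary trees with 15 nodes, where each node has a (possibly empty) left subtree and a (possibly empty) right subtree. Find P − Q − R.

Weakly increasing sequences with a_i ≤ i biject with Dyck paths of semilength 16, so there are C_16. So P = C_16 = 35357670.
A balanced arrangement of 14 bracket pairs is a Dyck word of semilength 14, so the count is C_14. So Q = C_14 = 2674440.
Binary trees (left/right distinguished) on n nodes are counted by C_n; here n = 15. So R = C_15 = 9694845.
P − Q − R = 35357670 − 2674440 − 9694845 = 22988385.

22988385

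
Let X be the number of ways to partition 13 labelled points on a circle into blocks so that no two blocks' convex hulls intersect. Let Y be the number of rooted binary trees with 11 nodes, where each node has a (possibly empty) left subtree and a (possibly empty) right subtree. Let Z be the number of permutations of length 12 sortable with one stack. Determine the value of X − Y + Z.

The non-crossing partitions of [13] form a lattice of size C_13. So X = C_13 = 742900.
There are C_n binary search tree shapes on n keys; with n = 11 that is C_11. So Y = C_11 = 58786.
Stack-sortable permutations are exactly the 231-avoiding ones, counted by C_n; here n = 12. So Z = C_12 = 208012.
X − Y + Z = 742900 − 58786 + 208012 = 892126.

892126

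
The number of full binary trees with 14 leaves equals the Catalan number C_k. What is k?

Full binary trees with 14 leaves have 14−1 = 13 internal nodes, so there are C_13 of them.

13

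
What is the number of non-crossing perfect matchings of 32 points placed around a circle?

Pairing 32 circle points by 16 non-crossing chords gives C_16 matchings.
C_16 = C(32,16)/17 = 601080390/17 = 35357670.

35357670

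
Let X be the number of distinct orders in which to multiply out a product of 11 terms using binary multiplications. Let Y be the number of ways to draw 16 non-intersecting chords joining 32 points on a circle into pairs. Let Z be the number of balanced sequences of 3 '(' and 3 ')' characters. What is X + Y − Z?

35374461

Ways to associate a product of 11 factors correspond to binary trees on 11 leaves, so the count is C_10. So X = C_10 = 16796.
Non-crossing perfect matchings of 2n points on a circle are counted by C_n; with 32 points, n = 16. So Y = C_16 = 35357670.
Balanced strings of n pairs of brackets are counted by C_n; here n = 3. So Z = C_3 = 5.
X + Y − Z = 16796 + 35357670 − 5 = 35374461.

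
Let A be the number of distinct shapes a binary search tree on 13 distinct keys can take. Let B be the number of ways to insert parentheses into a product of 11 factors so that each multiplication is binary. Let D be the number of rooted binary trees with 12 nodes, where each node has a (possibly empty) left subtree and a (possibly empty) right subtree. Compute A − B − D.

518092

There are C_n binary search tree shapes on n keys; with n = 13 that is C_13. So A = C_13 = 742900.
Bracketing 11 factors into binary products is counted by C_{11−1} = C_10. So B = C_10 = 16796.
Binary trees (left/right distinguished) on n nodes are counted by C_n; here n = 12. So D = C_12 = 208012.
A − B − D = 742900 − 16796 − 208012 = 518092.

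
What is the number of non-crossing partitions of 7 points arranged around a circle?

429

Non-crossing partitions of an n-element set are counted by C_n; here n = 7.
C_7 = C_6 · 2(2·6+1)/(6+2) = 132 · 26/8 = 429.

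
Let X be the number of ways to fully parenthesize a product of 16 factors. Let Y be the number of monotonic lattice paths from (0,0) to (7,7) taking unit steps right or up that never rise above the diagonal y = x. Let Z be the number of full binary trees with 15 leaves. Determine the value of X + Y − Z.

7020834

Ways to associate a product of 16 factors correspond to binary trees on 16 leaves, so the count is C_15. So X = C_15 = 9694845.
Monotone paths in an n×n grid that stay weakly below the diagonal are counted by C_n; here n = 7. So Y = C_7 = 429.
A full binary tree with L leaves has L−1 internal nodes and is counted by C_{L−1}; L = 15 gives C_14. So Z = C_14 = 2674440.
X + Y − Z = 9694845 + 429 − 2674440 = 7020834.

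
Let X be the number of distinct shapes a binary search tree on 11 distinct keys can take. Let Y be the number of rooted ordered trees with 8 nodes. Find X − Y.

58357

There are C_n binary search tree shapes on n keys; with n = 11 that is C_11. So X = C_11 = 58786.
Rooted ordered (plane) trees on m nodes have m−1 edges and are counted by C_{m−1}; m = 8 gives C_7. So Y = C_7 = 429.
X − Y = 58786 − 429 = 58357.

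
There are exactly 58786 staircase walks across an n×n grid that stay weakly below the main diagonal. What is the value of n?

11

Such diagonal-avoiding paths in an n×n grid are counted by C_n, and C_11 = 58786.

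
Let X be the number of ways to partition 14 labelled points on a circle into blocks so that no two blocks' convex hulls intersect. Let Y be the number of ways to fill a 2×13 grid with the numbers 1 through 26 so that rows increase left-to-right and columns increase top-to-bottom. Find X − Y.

1931540

Non-crossing partitions of an n-element set are counted by C_n; here n = 14. So X = C_14 = 2674440.
By the hook-length formula (or a Dyck-path bijection), SYT of shape 2×13 number C_13. So Y = C_13 = 742900.
X − Y = 2674440 − 742900 = 1931540.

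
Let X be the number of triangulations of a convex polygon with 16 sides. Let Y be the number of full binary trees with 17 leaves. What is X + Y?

Triangulations of a convex m-gon are counted by C_{m−2}; with m = 16 this is C_14. So X = C_14 = 2674440.
A full binary tree with L leaves has L−1 internal nodes and is counted by C_{L−1}; L = 17 gives C_16. So Y = C_16 = 35357670.
X + Y = 2674440 + 35357670 = 38032110.

38032110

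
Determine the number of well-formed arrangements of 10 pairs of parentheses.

With 10 pairs the number of balanced bracket strings is the Catalan number C_10.
C_10 = C(20,10)/11 = 184756/11 = 16796.

16796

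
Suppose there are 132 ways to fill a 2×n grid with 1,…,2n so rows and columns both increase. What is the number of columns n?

Standard Young tableaux of shape 2×n are counted by C_n, and C_6 = 132.

6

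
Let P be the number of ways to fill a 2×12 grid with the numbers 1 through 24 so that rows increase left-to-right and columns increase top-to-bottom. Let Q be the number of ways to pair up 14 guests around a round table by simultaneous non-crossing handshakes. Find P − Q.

By the hook-length formula (or a Dyck-path bijection), SYT of shape 2×12 number C_12. So P = C_12 = 208012.
With 14 = 2·7 people, non-crossing handshake pairings are non-crossing perfect matchings on a circle, counted by C_7. So Q = C_7 = 429.
P − Q = 208012 − 429 = 207583.

207583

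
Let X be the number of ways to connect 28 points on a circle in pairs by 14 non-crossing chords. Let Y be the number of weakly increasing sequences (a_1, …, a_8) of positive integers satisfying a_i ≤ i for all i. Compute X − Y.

Non-crossing perfect matchings of 2n points on a circle are counted by C_n; with 28 points, n = 14. So X = C_14 = 2674440.
Such sub-staircase sequences of length n are counted by C_n; here n = 8. So Y = C_8 = 1430.
X − Y = 2674440 − 1430 = 2673010.

2673010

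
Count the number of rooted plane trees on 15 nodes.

2674440

Rooted ordered (plane) trees on m nodes have m−1 edges and are counted by C_{m−1}; m = 15 gives C_14.
C_14 = C(28,14)/15 = 40116600/15 = 2674440.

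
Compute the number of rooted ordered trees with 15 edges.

9694845

A rooted plane tree with 15 edges has 16 nodes, and the count is C_15.
C_15 = C(30,15)/16 = 155117520/16 = 9694845.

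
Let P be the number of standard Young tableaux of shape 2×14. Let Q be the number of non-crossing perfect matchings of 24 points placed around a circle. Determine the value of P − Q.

2466428

Standard Young tableaux of shape 2×n are counted by C_n; here n = 14. So P = C_14 = 2674440.
Pairing 24 circle points by 12 non-crossing chords gives C_12 matchings. So Q = C_12 = 208012.
P − Q = 2674440 − 208012 = 2466428.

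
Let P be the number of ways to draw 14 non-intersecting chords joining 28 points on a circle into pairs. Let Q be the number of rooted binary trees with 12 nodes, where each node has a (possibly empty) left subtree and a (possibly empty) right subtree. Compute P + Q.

Non-crossing perfect matchings of 2n points on a circle are counted by C_n; with 28 points, n = 14. So P = C_14 = 2674440.
There are C_n binary search tree shapes on n keys; with n = 12 that is C_12. So Q = C_12 = 208012.
P + Q = 2674440 + 208012 = 2882452.

2882452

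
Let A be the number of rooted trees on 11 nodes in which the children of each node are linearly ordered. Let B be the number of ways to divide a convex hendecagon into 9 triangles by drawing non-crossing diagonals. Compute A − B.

11934

Rooted ordered (plane) trees on m nodes have m−1 edges and are counted by C_{m−1}; m = 11 gives C_10. So A = C_10 = 16796.
Triangulations of a convex m-gon are counted by C_{m−2}; with m = 11 this is C_9. So B = C_9 = 4862.
A − B = 16796 − 4862 = 11934.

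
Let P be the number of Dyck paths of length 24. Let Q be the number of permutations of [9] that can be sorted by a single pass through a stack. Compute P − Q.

Paths of 12 up- and 12 down-steps that never dip below the axis are Dyck paths; their count is C_12. So P = C_12 = 208012.
Stack-sortable permutations are exactly the 231-avoiding ones, counted by C_n; here n = 9. So Q = C_9 = 4862.
P − Q = 208012 − 4862 = 203150.

203150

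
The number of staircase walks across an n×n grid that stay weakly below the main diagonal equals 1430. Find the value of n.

8

Such diagonal-avoiding paths in an n×n grid are counted by C_n. Since C_8 = 1430, the index is 8.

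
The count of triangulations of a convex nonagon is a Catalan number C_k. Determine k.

7

Triangulations of a convex m-gon are counted by C_{m−2}; with m = 9 this is C_7.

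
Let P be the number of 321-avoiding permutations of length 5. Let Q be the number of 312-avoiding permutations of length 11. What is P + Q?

For any fixed pattern of length 3, the pattern-avoiding permutations of [5] number C_5. So P = C_5 = 42.
Permutations of [n] avoiding any single length-3 pattern are counted by C_n; here n = 11. So Q = C_11 = 58786.
P + Q = 42 + 58786 = 58828.

58828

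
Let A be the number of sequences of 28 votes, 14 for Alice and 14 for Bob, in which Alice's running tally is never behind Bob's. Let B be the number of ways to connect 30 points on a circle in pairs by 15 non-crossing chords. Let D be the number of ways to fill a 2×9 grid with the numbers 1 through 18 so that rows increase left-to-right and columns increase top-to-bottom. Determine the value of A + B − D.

12364423

Ballot sequences with n votes each where one side never trails are Dyck words, counted by C_n; here n = 14. So A = C_14 = 2674440.
Pairing 30 circle points by 15 non-crossing chords gives C_15 matchings. So B = C_15 = 9694845.
Standard Young tableaux of shape 2×n are counted by C_n; here n = 9. So D = C_9 = 4862.
A + B − D = 2674440 + 9694845 − 4862 = 12364423.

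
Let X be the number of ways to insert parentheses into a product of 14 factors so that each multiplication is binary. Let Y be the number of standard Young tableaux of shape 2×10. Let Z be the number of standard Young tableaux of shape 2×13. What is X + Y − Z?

Ways to associate a product of 14 factors correspond to binary trees on 14 leaves, so the count is C_13. So X = C_13 = 742900.
Standard Young tableaux of shape 2×n are counted by C_n; here n = 10. So Y = C_10 = 16796.
Standard Young tableaux of shape 2×n are counted by C_n; here n = 13. So Z = C_13 = 742900.
X + Y − Z = 742900 + 16796 − 742900 = 16796.

16796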